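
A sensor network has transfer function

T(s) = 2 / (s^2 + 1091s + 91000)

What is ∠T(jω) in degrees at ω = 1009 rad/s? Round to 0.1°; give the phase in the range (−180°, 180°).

-130.1°

Substitute s = j1009:
Numerator: 2 = 2 + j0
Denominator: (j1009)^2 + 1091(j1009) + 91000 = -927081 + j1100819
|N| = √(2² + 0²) ≈ 2, ∠N ≈ 0.00°
|D| = √(927081² + 1100819²) ≈ 1.4392e+06, ∠D ≈ 130.10°
∠T = 0.00° − 130.10° = -130.10°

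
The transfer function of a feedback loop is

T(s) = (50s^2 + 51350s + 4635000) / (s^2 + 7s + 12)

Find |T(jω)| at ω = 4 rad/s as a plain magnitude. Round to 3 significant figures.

1.64e+05

Substitute s = j4:
Numerator: 50(j4)^2 + 51350(j4) + 4635000 = 4634200 + j205400
Denominator: (j4)^2 + 7(j4) + 12 = -4 + j28
|N| = √(4634200² + 205400²) ≈ 4.6387e+06, ∠N ≈ 2.54°
|D| = √(4² + 28²) ≈ 28.284, ∠D ≈ 98.13°
|T| = 4.6387e+06 / 28.284 ≈ 1.64e+05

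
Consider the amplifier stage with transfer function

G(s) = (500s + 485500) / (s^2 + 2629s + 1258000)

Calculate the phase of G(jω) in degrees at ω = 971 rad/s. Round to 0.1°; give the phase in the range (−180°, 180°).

Substitute s = j971:
Numerator: 500(j971) + 485500 = 485500 + j485500
Denominator: (j971)^2 + 2629(j971) + 1258000 = 315159 + j2552759
|N| = √(485500² + 485500²) ≈ 6.866e+05, ∠N ≈ 45.00°
|D| = √(315159² + 2552759²) ≈ 2.5721e+06, ∠D ≈ 82.96°
∠G = 45.00° − 82.96° = -37.96°

-38.0°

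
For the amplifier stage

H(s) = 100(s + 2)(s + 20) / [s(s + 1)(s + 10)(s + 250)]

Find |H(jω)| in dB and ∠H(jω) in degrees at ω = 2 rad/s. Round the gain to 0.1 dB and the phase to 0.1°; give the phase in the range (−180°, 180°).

At s = jω = j2:
zero (s+2): 2 + j2 → |·| = √(2²+2²) = √8 ≈ 2.8284, ∠ = arctan(2/2) ≈ 45.00°
zero (s+20): 20 + j2 → |·| = √(20²+2²) = √404 ≈ 20.1, ∠ = arctan(2/20) ≈ 5.71°
pole (s+1): 1 + j2 → |·| = √(1²+2²) = √5 ≈ 2.2361, ∠ = arctan(2/1) ≈ 63.43°
pole (s+10): 10 + j2 → |·| = √(10²+2²) = √104 ≈ 10.198, ∠ = arctan(2/10) ≈ 11.31°
pole (s+250): 250 + j2 → |·| = √(250²+2²) = √62504 ≈ 250.01, ∠ = arctan(2/250) ≈ 0.46°
pole at origin: |s| = 2, ∠ = 90.00° (in denominator)
|H| = 100 · 56.851 / 11402 ≈ 0.49861
Gain = 20 log₁₀(0.49861) ≈ -6.04 dB
∠H = 50.71° − 165.20° = -114.49°

-6.0 dB, -114.5°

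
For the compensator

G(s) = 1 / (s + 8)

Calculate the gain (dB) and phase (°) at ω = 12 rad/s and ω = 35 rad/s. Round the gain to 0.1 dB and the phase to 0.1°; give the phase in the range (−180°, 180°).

ω = 12: -23.2 dB, -56.3°; ω = 35: -31.1 dB, -77.1°

At s = jω = j12:
pole (s+8): 8 + j12 → |·| = √(8²+12²) = √208 ≈ 14.422, ∠ = arctan(12/8) ≈ 56.31°
|G| = 1 / 14.422 ≈ 0.069339
Gain = 20 log₁₀(0.069339) ≈ -23.18 dB
∠G = 0.00° − 56.31° = -56.31°

At s = jω = j35:
pole (s+8): 8 + j35 → |·| = √(8²+35²) = √1289 ≈ 35.903, ∠ = arctan(35/8) ≈ 77.12°
|G| = 1 / 35.903 ≈ 0.027853
Gain = 20 log₁₀(0.027853) ≈ -31.10 dB
∠G = 0.00° − 77.12° = -77.12°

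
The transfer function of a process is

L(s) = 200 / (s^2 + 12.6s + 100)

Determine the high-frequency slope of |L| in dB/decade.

Each pole contributes −20 dB/decade at high frequency; each zero contributes +20 dB/decade.
Net: 0 zero(s) − 2 pole(s) → -40 dB/decade.

-40 dB/decade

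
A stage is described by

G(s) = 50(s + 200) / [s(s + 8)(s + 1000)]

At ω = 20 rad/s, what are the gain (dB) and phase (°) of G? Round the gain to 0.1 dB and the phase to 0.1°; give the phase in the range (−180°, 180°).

At s = jω = j20:
zero (s+200): 200 + j20 → |·| = √(200²+20²) = √40400 ≈ 201, ∠ = arctan(20/200) ≈ 5.71°
pole (s+8): 8 + j20 → |·| = √(8²+20²) = √464 ≈ 21.541, ∠ = arctan(20/8) ≈ 68.20°
pole (s+1000): 1000 + j20 → |·| = √(1000²+20²) = √1000400 ≈ 1000.2, ∠ = arctan(20/1000) ≈ 1.15°
pole at origin: |s| = 20, ∠ = 90.00° (in denominator)
|G| = 50 · 201 / 4.3091e+05 ≈ 0.023323
Gain = 20 log₁₀(0.023323) ≈ -32.64 dB
∠G = 5.71° − 159.35° = -153.64°

-32.6 dB, -153.6°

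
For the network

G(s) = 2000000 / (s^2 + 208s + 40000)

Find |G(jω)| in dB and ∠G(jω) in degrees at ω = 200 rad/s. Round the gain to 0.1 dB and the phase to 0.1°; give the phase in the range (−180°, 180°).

At s = jω = j200:
quadratic: (j200)² + 208·j200 + 40000 = 0 + j41600 → |·| ≈ 41600, ∠ ≈ 90.00°
|G| = 2000000 / 41600 ≈ 48.077
Gain = 20 log₁₀(48.077) ≈ 33.64 dB
∠G = 0.00° − 90.00° = -90.00°

33.6 dB, -90.0°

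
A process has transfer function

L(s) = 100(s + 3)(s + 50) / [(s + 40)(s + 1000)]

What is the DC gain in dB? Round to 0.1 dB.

-8.5 dB

L(0) = 100·3·50 / (40·1000) = 0.375
20 log₁₀(0.375) ≈ -8.52 dB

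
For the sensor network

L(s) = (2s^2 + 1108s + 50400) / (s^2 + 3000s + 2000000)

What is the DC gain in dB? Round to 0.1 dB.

-32.0 dB

L(0) = 50400 / 2000000 = 0.0252
20 log₁₀(0.0252) ≈ -31.97 dB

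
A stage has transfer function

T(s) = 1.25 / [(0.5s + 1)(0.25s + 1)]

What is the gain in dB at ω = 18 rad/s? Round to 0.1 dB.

-30.5 dB

At ω = 18 rad/s:
pole (1 + j18·0.5) = 1 + j9 → |·| ≈ 9.0554, ∠ ≈ 83.66°
pole (1 + j18·0.25) = 1 + j4.5 → |·| ≈ 4.6098, ∠ ≈ 77.47°
|T| = 1.25 · 1 / (9.0554 · 4.6098) ≈ 0.029945
Gain = 20 log₁₀(0.029945) ≈ -30.47 dB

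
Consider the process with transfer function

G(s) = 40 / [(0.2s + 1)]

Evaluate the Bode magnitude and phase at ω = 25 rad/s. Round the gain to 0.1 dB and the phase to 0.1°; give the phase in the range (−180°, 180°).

17.9 dB, -78.7°

At ω = 25 rad/s:
pole (1 + j25·0.2) = 1 + j5 → |·| ≈ 5.099, ∠ ≈ 78.69°
|G| = 40 · 1 / (5.099) ≈ 7.8447
Gain = 20 log₁₀(7.8447) ≈ 17.89 dB
∠G = (0°) − (78.69°) = -78.69°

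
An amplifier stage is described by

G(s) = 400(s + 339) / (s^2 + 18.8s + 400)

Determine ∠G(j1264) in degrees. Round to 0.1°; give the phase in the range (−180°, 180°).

-104.2°

At s = jω = j1264:
zero (s+339): 339 + j1264 → |·| = √(339²+1264²) = √1712617 ≈ 1308.7, ∠ = arctan(1264/339) ≈ 74.99°
quadratic: (j1264)² + 18.8·j1264 + 400 = -1597296 + j23763.2 → |·| ≈ 1.5975e+06, ∠ ≈ 179.15°
∠G = 74.99° − 179.15° = -104.16°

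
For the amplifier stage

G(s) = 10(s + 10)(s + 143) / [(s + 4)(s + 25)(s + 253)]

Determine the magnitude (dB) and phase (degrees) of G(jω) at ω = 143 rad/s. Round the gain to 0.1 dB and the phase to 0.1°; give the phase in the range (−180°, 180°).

At s = jω = j143:
zero (s+10): 10 + j143 → |·| = √(10²+143²) = √20549 ≈ 143.35, ∠ = arctan(143/10) ≈ 86.00°
zero (s+143): 143 + j143 → |·| = √(143²+143²) = √40898 ≈ 202.23, ∠ = arctan(143/143) ≈ 45.00°
pole (s+4): 4 + j143 → |·| = √(4²+143²) = √20465 ≈ 143.06, ∠ = arctan(143/4) ≈ 88.40°
pole (s+25): 25 + j143 → |·| = √(25²+143²) = √21074 ≈ 145.17, ∠ = arctan(143/25) ≈ 80.08°
pole (s+253): 253 + j143 → |·| = √(253²+143²) = √84458 ≈ 290.62, ∠ = arctan(143/253) ≈ 29.48°
|G| = 10 · 28990 / 6.0356e+06 ≈ 0.048032
Gain = 20 log₁₀(0.048032) ≈ -26.37 dB
∠G = 131.00° − 197.96° = -66.96°

-26.4 dB, -67.0°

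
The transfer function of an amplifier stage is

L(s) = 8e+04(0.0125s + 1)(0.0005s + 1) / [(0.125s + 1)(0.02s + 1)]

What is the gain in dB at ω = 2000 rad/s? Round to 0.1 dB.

49.0 dB

At ω = 2000 rad/s:
zero (1 + j2000·0.0125) = 1 + j25 → |·| ≈ 25.02, ∠ ≈ 87.71°
zero (1 + j2000·0.0005) = 1 + j1 → |·| ≈ 1.4142, ∠ ≈ 45.00°
pole (1 + j2000·0.125) = 1 + j250 → |·| ≈ 250, ∠ ≈ 89.77°
pole (1 + j2000·0.02) = 1 + j40 → |·| ≈ 40.012, ∠ ≈ 88.57°
|L| = 8e+04 · 25.02 · 1.4142 / (250 · 40.012) ≈ 282.98
Gain = 20 log₁₀(282.98) ≈ 49.04 dB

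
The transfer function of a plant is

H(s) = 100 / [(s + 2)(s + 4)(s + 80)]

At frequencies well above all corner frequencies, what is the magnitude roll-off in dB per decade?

Each pole contributes −20 dB/decade at high frequency; each zero contributes +20 dB/decade.
Net: 0 zero(s) − 3 pole(s) → -60 dB/decade.

-60 dB/decade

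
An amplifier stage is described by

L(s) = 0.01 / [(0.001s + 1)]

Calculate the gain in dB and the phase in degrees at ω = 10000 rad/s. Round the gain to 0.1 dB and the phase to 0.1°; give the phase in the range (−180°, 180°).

-60.0 dB, -84.3°

At ω = 10000 rad/s:
pole (1 + j10000·0.001) = 1 + j10 → |·| ≈ 10.05, ∠ ≈ 84.29°
|L| = 0.01 · 1 / (10.05) ≈ 0.00099502
Gain = 20 log₁₀(0.00099502) ≈ -60.04 dB
∠L = (0°) − (84.29°) = -84.29°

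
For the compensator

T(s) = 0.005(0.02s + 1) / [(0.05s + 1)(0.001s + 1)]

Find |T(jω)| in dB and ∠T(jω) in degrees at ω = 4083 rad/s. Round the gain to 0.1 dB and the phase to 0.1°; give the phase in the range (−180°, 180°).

At ω = 4083 rad/s:
zero (1 + j4083·0.02) = 1 + j81.66 → |·| ≈ 81.666, ∠ ≈ 89.30°
pole (1 + j4083·0.05) = 1 + j204.15 → |·| ≈ 204.15, ∠ ≈ 89.72°
pole (1 + j4083·0.001) = 1 + j4.083 → |·| ≈ 4.2037, ∠ ≈ 76.24°
|T| = 0.005 · 81.666 / (204.15 · 4.2037) ≈ 0.00047581
Gain = 20 log₁₀(0.00047581) ≈ -66.45 dB
∠T = (89.30°) − (89.72° + 76.24°) = -76.66°

-66.5 dB, -76.7°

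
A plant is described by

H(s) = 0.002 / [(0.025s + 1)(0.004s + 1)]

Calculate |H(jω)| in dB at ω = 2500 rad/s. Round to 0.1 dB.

-109.9 dB

At ω = 2500 rad/s:
pole (1 + j2500·0.025) = 1 + j62.5 → |·| ≈ 62.508, ∠ ≈ 89.08°
pole (1 + j2500·0.004) = 1 + j10 → |·| ≈ 10.05, ∠ ≈ 84.29°
|H| = 0.002 · 1 / (62.508 · 10.05) ≈ 3.1837e-06
Gain = 20 log₁₀(3.1837e-06) ≈ -109.94 dB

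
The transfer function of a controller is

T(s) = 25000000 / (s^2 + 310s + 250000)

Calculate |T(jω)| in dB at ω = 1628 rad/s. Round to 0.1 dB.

At s = jω = j1628:
quadratic: (j1628)² + 310·j1628 + 250000 = -2400384 + j504680 → |·| ≈ 2.4529e+06, ∠ ≈ 168.13°
|T| = 25000000 / 2.4529e+06 ≈ 10.192
Gain = 20 log₁₀(10.192) ≈ 20.17 dB

20.2 dB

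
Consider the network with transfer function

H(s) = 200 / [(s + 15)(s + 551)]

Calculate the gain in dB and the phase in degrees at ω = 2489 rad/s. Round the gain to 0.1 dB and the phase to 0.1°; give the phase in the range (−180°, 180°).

At s = jω = j2489:
pole (s+15): 15 + j2489 → |·| = √(15²+2489²) = √6195346 ≈ 2489, ∠ = arctan(2489/15) ≈ 89.65°
pole (s+551): 551 + j2489 → |·| = √(551²+2489²) = √6498722 ≈ 2549.3, ∠ = arctan(2489/551) ≈ 77.52°
|H| = 200 / 6.3452e+06 ≈ 3.152e-05
Gain = 20 log₁₀(3.152e-05) ≈ -90.03 dB
∠H = 0.00° − 167.17° = -167.17°

-90.0 dB, -167.2°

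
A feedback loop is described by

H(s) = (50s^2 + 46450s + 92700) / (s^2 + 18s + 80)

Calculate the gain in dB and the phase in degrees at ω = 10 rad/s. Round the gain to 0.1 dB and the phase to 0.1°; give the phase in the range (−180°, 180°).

68.3 dB, -17.0°

Substitute s = j10:
Numerator: 50(j10)^2 + 46450(j10) + 92700 = 87700 + j464500
Denominator: (j10)^2 + 18(j10) + 80 = -20 + j180
|N| = √(87700² + 464500²) ≈ 4.7271e+05, ∠N ≈ 79.31°
|D| = √(20² + 180²) ≈ 181.11, ∠D ≈ 96.34°
|H| = 4.7271e+05 / 181.11 ≈ 2610.1
Gain = 20 log₁₀(2610.1) ≈ 68.33 dB
∠H = 79.31° − 96.34° = -17.03°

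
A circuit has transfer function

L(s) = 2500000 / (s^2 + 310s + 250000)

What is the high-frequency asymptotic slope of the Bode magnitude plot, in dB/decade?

Each pole contributes −20 dB/decade at high frequency; each zero contributes +20 dB/decade.
Net: 0 zero(s) − 2 pole(s) → -40 dB/decade.

-40 dB/decade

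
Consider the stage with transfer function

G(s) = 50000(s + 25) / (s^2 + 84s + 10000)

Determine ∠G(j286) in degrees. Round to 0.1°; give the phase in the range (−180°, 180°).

At s = jω = j286:
zero (s+25): 25 + j286 → |·| = √(25²+286²) = √82421 ≈ 287.09, ∠ = arctan(286/25) ≈ 85.00°
quadratic: (j286)² + 84·j286 + 10000 = -71796 + j24024 → |·| ≈ 75709, ∠ ≈ 161.50°
∠G = 85.00° − 161.50° = -76.50°

-76.5°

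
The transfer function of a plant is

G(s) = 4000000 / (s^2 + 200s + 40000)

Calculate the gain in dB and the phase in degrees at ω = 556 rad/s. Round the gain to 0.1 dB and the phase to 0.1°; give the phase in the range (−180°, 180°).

At s = jω = j556:
quadratic: (j556)² + 200·j556 + 40000 = -269136 + j111200 → |·| ≈ 2.912e+05, ∠ ≈ 157.55°
|G| = 4000000 / 2.912e+05 ≈ 13.736
Gain = 20 log₁₀(13.736) ≈ 22.76 dB
∠G = 0.00° − 157.55° = -157.55°

22.8 dB, -157.6°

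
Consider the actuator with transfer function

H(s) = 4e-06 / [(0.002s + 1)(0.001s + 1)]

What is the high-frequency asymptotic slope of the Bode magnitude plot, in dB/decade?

-40 dB/decade

Each pole contributes −20 dB/decade at high frequency; each zero contributes +20 dB/decade.
Net: 0 zero(s) − 2 pole(s) → -40 dB/decade.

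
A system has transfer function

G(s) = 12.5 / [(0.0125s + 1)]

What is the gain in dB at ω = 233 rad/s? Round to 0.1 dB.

At ω = 233 rad/s:
pole (1 + j233·0.0125) = 1 + j2.9125 → |·| ≈ 3.0794, ∠ ≈ 71.05°
|G| = 12.5 · 1 / (3.0794) ≈ 4.0592
Gain = 20 log₁₀(4.0592) ≈ 12.17 dB

12.2 dB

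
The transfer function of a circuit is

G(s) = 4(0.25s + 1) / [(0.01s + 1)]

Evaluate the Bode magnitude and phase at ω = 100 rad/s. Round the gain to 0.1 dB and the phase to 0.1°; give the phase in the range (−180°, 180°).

At ω = 100 rad/s:
zero (1 + j100·0.25) = 1 + j25 → |·| ≈ 25.02, ∠ ≈ 87.71°
pole (1 + j100·0.01) = 1 + j1 → |·| ≈ 1.4142, ∠ ≈ 45.00°
|G| = 4 · 25.02 / (1.4142) ≈ 70.768
Gain = 20 log₁₀(70.768) ≈ 37.00 dB
∠G = (87.71°) − (45.00°) = 42.71°

37.0 dB, 42.7°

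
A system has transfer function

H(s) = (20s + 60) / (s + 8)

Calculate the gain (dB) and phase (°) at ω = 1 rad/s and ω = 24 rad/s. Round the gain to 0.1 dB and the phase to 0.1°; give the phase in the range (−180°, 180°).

Substitute s = j1:
Numerator: 20(j1) + 60 = 60 + j20
Denominator: (j1) + 8 = 8 + j1
|N| = √(60² + 20²) ≈ 63.246, ∠N ≈ 18.43°
|D| = √(8² + 1²) ≈ 8.0623, ∠D ≈ 7.13°
|H| = 63.246 / 8.0623 ≈ 7.8447
Gain = 20 log₁₀(7.8447) ≈ 17.89 dB
∠H = 18.43° − 7.13° = 11.30°

Substitute s = j24:
Numerator: 20(j24) + 60 = 60 + j480
Denominator: (j24) + 8 = 8 + j24
|N| = √(60² + 480²) ≈ 483.74, ∠N ≈ 82.87°
|D| = √(8² + 24²) ≈ 25.298, ∠D ≈ 71.57°
|H| = 483.74 / 25.298 ≈ 19.122
Gain = 20 log₁₀(19.122) ≈ 25.63 dB
∠H = 82.87° − 71.57° = 11.30°

ω = 1: 17.9 dB, 11.3°; ω = 24: 25.6 dB, 11.3°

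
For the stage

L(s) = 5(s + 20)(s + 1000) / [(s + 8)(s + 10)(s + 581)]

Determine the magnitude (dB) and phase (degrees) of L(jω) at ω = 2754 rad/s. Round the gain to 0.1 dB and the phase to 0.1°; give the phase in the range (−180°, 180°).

At s = jω = j2754:
zero (s+20): 20 + j2754 → |·| = √(20²+2754²) = √7584916 ≈ 2754.1, ∠ = arctan(2754/20) ≈ 89.58°
zero (s+1000): 1000 + j2754 → |·| = √(1000²+2754²) = √8584516 ≈ 2929.9, ∠ = arctan(2754/1000) ≈ 70.04°
pole (s+8): 8 + j2754 → |·| = √(8²+2754²) = √7584580 ≈ 2754, ∠ = arctan(2754/8) ≈ 89.83°
pole (s+10): 10 + j2754 → |·| = √(10²+2754²) = √7584616 ≈ 2754, ∠ = arctan(2754/10) ≈ 89.79°
pole (s+581): 581 + j2754 → |·| = √(581²+2754²) = √7922077 ≈ 2814.6, ∠ = arctan(2754/581) ≈ 78.09°
|L| = 5 · 8.0692e+06 / 2.1347e+10 ≈ 0.00189
Gain = 20 log₁₀(0.00189) ≈ -54.47 dB
∠L = 159.62° − 257.71° = -98.09°

-54.5 dB, -98.1°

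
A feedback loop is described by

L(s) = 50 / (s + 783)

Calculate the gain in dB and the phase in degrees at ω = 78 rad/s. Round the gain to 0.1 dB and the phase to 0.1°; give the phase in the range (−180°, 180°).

-23.9 dB, -5.7°

At s = jω = j78:
pole (s+783): 783 + j78 → |·| = √(783²+78²) = √619173 ≈ 786.88, ∠ = arctan(78/783) ≈ 5.69°
|L| = 50 / 786.88 ≈ 0.063542
Gain = 20 log₁₀(0.063542) ≈ -23.94 dB
∠L = 0.00° − 5.69° = -5.69°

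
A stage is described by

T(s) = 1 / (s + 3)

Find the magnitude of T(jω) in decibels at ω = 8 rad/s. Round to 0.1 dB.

-18.6 dB

Substitute s = j8:
Numerator: 1 = 1 + j0
Denominator: (j8) + 3 = 3 + j8
|N| = √(1² + 0²) ≈ 1, ∠N ≈ 0.00°
|D| = √(3² + 8²) ≈ 8.544, ∠D ≈ 69.44°
|T| = 1 / 8.544 ≈ 0.11704
Gain = 20 log₁₀(0.11704) ≈ -18.63 dB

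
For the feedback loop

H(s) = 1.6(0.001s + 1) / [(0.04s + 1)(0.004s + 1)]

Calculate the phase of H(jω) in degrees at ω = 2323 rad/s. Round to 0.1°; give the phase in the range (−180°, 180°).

At ω = 2323 rad/s:
zero (1 + j2323·0.001) = 1 + j2.323 → |·| ≈ 2.5291, ∠ ≈ 66.71°
pole (1 + j2323·0.04) = 1 + j92.92 → |·| ≈ 92.925, ∠ ≈ 89.38°
pole (1 + j2323·0.004) = 1 + j9.292 → |·| ≈ 9.3457, ∠ ≈ 83.86°
∠H = (66.71°) − (89.38° + 83.86°) = -106.53°

-106.5°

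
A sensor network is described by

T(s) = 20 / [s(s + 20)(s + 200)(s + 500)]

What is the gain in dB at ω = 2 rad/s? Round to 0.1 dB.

-106.1 dB

At s = jω = j2:
pole (s+20): 20 + j2 → |·| = √(20²+2²) = √404 ≈ 20.1, ∠ = arctan(2/20) ≈ 5.71°
pole (s+200): 200 + j2 → |·| = √(200²+2²) = √40004 ≈ 200.01, ∠ = arctan(2/200) ≈ 0.57°
pole (s+500): 500 + j2 → |·| = √(500²+2²) = √250004 ≈ 500, ∠ = arctan(2/500) ≈ 0.23°
pole at origin: |s| = 2, ∠ = 90.00° (in denominator)
|T| = 20 / 4.0202e+06 ≈ 4.9749e-06
Gain = 20 log₁₀(4.9749e-06) ≈ -106.06 dB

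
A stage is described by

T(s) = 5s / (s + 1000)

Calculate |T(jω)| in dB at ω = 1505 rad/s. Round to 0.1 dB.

At s = jω = j1505:
zero at origin: s = j1505 → |·| = 1505, ∠ = 90.00°
pole (s+1000): 1000 + j1505 → |·| = √(1000²+1505²) = √3265025 ≈ 1806.9, ∠ = arctan(1505/1000) ≈ 56.40°
|T| = 5 · 1505 / 1806.9 ≈ 4.1646
Gain = 20 log₁₀(4.1646) ≈ 12.39 dB

12.4 dB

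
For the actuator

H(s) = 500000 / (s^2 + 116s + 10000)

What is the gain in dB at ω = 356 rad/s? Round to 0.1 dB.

12.1 dB

At s = jω = j356:
quadratic: (j356)² + 116·j356 + 10000 = -116736 + j41296 → |·| ≈ 1.2383e+05, ∠ ≈ 160.52°
|H| = 500000 / 1.2383e+05 ≈ 4.0378
Gain = 20 log₁₀(4.0378) ≈ 12.12 dB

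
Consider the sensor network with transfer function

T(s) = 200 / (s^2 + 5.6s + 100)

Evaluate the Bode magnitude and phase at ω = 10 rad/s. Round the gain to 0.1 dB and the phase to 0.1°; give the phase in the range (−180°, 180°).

11.1 dB, -90.0°

At s = jω = j10:
quadratic: (j10)² + 5.6·j10 + 100 = 0 + j56 → |·| ≈ 56, ∠ ≈ 90.00°
|T| = 200 / 56 ≈ 3.5714
Gain = 20 log₁₀(3.5714) ≈ 11.06 dB
∠T = 0.00° − 90.00° = -90.00°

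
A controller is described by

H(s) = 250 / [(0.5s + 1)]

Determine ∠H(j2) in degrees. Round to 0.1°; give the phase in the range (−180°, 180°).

-45.0°

At ω = 2 rad/s:
pole (1 + j2·0.5) = 1 + j1 → |·| ≈ 1.4142, ∠ ≈ 45.00°
∠H = (0°) − (45.00°) = -45.00°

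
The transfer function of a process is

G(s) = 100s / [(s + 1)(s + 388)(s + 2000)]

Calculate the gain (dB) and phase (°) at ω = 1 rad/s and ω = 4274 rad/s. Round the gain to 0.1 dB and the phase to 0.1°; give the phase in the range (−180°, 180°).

At s = jω = j1:
zero at origin: s = j1 → |·| = 1, ∠ = 90.00°
pole (s+1): 1 + j1 → |·| = √(1²+1²) = √2 ≈ 1.4142, ∠ = arctan(1/1) ≈ 45.00°
pole (s+388): 388 + j1 → |·| = √(388²+1²) = √150545 ≈ 388, ∠ = arctan(1/388) ≈ 0.15°
pole (s+2000): 2000 + j1 → |·| = √(2000²+1²) = √4000001 ≈ 2000, ∠ = arctan(1/2000) ≈ 0.03°
|G| = 100 · 1 / 1.0974e+06 ≈ 9.1124e-05
Gain = 20 log₁₀(9.1124e-05) ≈ -80.81 dB
∠G = 90.00° − 45.18° = 44.82°

At s = jω = j4274:
zero at origin: s = j4274 → |·| = 4274, ∠ = 90.00°
pole (s+1): 1 + j4274 → |·| = √(1²+4274²) = √18267077 ≈ 4274, ∠ = arctan(4274/1) ≈ 89.99°
pole (s+388): 388 + j4274 → |·| = √(388²+4274²) = √18417620 ≈ 4291.6, ∠ = arctan(4274/388) ≈ 84.81°
pole (s+2000): 2000 + j4274 → |·| = √(2000²+4274²) = √22267076 ≈ 4718.8, ∠ = arctan(4274/2000) ≈ 64.92°
|G| = 100 · 4274 / 8.6554e+10 ≈ 4.938e-06
Gain = 20 log₁₀(4.938e-06) ≈ -106.13 dB
∠G = 90.00° − 239.72° = -149.72°

ω = 1: -80.8 dB, 44.8°; ω = 4274: -106.1 dB, -149.7°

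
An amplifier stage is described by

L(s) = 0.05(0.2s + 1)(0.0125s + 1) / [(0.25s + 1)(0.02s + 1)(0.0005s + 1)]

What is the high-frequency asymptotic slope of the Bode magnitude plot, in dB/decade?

Each pole contributes −20 dB/decade at high frequency; each zero contributes +20 dB/decade.
Net: 2 zero(s) − 3 pole(s) → -20 dB/decade.

-20 dB/decade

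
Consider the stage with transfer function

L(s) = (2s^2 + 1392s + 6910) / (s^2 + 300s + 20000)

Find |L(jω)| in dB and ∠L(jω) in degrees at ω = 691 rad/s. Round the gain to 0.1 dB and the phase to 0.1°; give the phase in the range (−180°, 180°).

8.6 dB, -21.0°

Substitute s = j691:
Numerator: 2(j691)^2 + 1392(j691) + 6910 = -948052 + j961872
Denominator: (j691)^2 + 300(j691) + 20000 = -457481 + j207300
|N| = √(948052² + 961872²) ≈ 1.3506e+06, ∠N ≈ 134.59°
|D| = √(457481² + 207300²) ≈ 5.0226e+05, ∠D ≈ 155.62°
|L| = 1.3506e+06 / 5.0226e+05 ≈ 2.689
Gain = 20 log₁₀(2.689) ≈ 8.59 dB
∠L = 134.59° − 155.62° = -21.03°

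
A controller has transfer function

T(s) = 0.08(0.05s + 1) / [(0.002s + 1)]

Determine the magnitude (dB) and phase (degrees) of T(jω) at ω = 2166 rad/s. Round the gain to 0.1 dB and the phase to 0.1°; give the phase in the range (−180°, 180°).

At ω = 2166 rad/s:
zero (1 + j2166·0.05) = 1 + j108.3 → |·| ≈ 108.3, ∠ ≈ 89.47°
pole (1 + j2166·0.002) = 1 + j4.332 → |·| ≈ 4.4459, ∠ ≈ 77.00°
|T| = 0.08 · 108.3 / (4.4459) ≈ 1.9488
Gain = 20 log₁₀(1.9488) ≈ 5.80 dB
∠T = (89.47°) − (77.00°) = 12.47°

5.8 dB, 12.5°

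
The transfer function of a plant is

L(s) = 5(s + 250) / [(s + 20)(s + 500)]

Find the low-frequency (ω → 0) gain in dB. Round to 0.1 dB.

-18.1 dB

L(0) = 5·250 / (20·500) = 0.125
20 log₁₀(0.125) ≈ -18.06 dB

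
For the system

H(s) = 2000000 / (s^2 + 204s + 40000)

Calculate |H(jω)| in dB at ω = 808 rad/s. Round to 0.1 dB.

At s = jω = j808:
quadratic: (j808)² + 204·j808 + 40000 = -612864 + j164832 → |·| ≈ 6.3464e+05, ∠ ≈ 164.95°
|H| = 2000000 / 6.3464e+05 ≈ 3.1514
Gain = 20 log₁₀(3.1514) ≈ 9.97 dB

10.0 dB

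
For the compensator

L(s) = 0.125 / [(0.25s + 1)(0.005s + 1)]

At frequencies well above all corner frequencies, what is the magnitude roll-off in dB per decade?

Each pole contributes −20 dB/decade at high frequency; each zero contributes +20 dB/decade.
Net: 0 zero(s) − 2 pole(s) → -40 dB/decade.

-40 dB/decade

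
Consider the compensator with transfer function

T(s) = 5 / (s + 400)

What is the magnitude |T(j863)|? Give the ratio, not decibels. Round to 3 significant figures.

At s = jω = j863:
pole (s+400): 400 + j863 → |·| = √(400²+863²) = √904769 ≈ 951.19, ∠ = arctan(863/400) ≈ 65.13°
|T| = 5 / 951.19 ≈ 0.0052566

0.00526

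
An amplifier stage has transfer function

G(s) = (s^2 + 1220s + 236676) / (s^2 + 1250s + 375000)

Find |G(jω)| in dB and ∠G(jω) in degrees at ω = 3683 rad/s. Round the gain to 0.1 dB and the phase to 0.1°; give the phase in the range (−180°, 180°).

Substitute s = j3683:
Numerator: (j3683)^2 + 1220(j3683) + 236676 = -13327813 + j4493260
Denominator: (j3683)^2 + 1250(j3683) + 375000 = -13189489 + j4603750
|N| = √(13327813² + 4493260²) ≈ 1.4065e+07, ∠N ≈ 161.37°
|D| = √(13189489² + 4603750²) ≈ 1.397e+07, ∠D ≈ 160.76°
|G| = 1.4065e+07 / 1.397e+07 ≈ 1.0068
Gain = 20 log₁₀(1.0068) ≈ 0.06 dB
∠G = 161.37° − 160.76° = 0.61°

0.1 dB, 0.6°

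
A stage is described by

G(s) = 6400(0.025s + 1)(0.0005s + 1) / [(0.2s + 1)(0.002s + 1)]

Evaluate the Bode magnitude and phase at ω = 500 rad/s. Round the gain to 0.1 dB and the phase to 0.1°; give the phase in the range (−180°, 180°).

At ω = 500 rad/s:
zero (1 + j500·0.025) = 1 + j12.5 → |·| ≈ 12.54, ∠ ≈ 85.43°
zero (1 + j500·0.0005) = 1 + j0.25 → |·| ≈ 1.0308, ∠ ≈ 14.04°
pole (1 + j500·0.2) = 1 + j100 → |·| ≈ 100, ∠ ≈ 89.43°
pole (1 + j500·0.002) = 1 + j1 → |·| ≈ 1.4142, ∠ ≈ 45.00°
|G| = 6400 · 12.54 · 1.0308 / (100 · 1.4142) ≈ 584.98
Gain = 20 log₁₀(584.98) ≈ 55.34 dB
∠G = (85.43° + 14.04°) − (89.43° + 45.00°) = -34.96°

55.3 dB, -35.0°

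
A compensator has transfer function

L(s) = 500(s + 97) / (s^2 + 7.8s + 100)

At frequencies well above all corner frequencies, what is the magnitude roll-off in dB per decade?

Each pole contributes −20 dB/decade at high frequency; each zero contributes +20 dB/decade.
Net: 1 zero(s) − 2 pole(s) → -20 dB/decade.

-20 dB/decade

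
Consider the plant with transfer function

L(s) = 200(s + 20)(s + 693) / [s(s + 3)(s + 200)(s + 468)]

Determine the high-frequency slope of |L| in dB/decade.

-40 dB/decade

Each pole contributes −20 dB/decade at high frequency; each zero contributes +20 dB/decade.
Net: 2 zero(s) − 4 pole(s) → -40 dB/decade.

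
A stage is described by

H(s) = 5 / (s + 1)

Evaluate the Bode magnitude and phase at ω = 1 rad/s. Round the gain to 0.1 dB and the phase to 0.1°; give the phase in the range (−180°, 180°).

11.0 dB, -45.0°

Substitute s = j1:
Numerator: 5 = 5 + j0
Denominator: (j1) + 1 = 1 + j1
|N| = √(5² + 0²) ≈ 5, ∠N ≈ 0.00°
|D| = √(1² + 1²) ≈ 1.4142, ∠D ≈ 45.00°
|H| = 5 / 1.4142 ≈ 3.5356
Gain = 20 log₁₀(3.5356) ≈ 10.97 dB
∠H = 0.00° − 45.00° = -45.00°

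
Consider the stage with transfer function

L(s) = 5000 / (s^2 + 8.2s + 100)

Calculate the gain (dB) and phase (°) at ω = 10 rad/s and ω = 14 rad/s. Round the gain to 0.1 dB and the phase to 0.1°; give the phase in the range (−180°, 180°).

ω = 10: 35.7 dB, -90.0°; ω = 14: 30.5 dB, -129.9°

At s = jω = j10:
quadratic: (j10)² + 8.2·j10 + 100 = 0 + j82 → |·| ≈ 82, ∠ ≈ 90.00°
|L| = 5000 / 82 ≈ 60.976
Gain = 20 log₁₀(60.976) ≈ 35.70 dB
∠L = 0.00° − 90.00° = -90.00°

At s = jω = j14:
quadratic: (j14)² + 8.2·j14 + 100 = -96 + j114.8 → |·| ≈ 149.65, ∠ ≈ 129.90°
|L| = 5000 / 149.65 ≈ 33.411
Gain = 20 log₁₀(33.411) ≈ 30.48 dB
∠L = 0.00° − 129.90° = -129.90°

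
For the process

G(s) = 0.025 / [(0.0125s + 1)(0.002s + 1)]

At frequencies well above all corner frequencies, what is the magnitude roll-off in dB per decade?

-40 dB/decade

Each pole contributes −20 dB/decade at high frequency; each zero contributes +20 dB/decade.
Net: 0 zero(s) − 2 pole(s) → -40 dB/decade.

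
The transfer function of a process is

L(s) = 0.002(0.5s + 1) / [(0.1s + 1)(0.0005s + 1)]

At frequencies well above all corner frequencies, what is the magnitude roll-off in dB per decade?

-20 dB/decade

Each pole contributes −20 dB/decade at high frequency; each zero contributes +20 dB/decade.
Net: 1 zero(s) − 2 pole(s) → -20 dB/decade.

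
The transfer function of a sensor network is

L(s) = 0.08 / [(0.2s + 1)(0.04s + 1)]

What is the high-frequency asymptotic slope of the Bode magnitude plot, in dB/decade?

Each pole contributes −20 dB/decade at high frequency; each zero contributes +20 dB/decade.
Net: 0 zero(s) − 2 pole(s) → -40 dB/decade.

-40 dB/decade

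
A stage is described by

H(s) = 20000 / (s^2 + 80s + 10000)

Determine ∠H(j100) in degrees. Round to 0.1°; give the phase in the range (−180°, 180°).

-90.0°

At s = jω = j100:
quadratic: (j100)² + 80·j100 + 10000 = 0 + j8000 → |·| ≈ 8000, ∠ ≈ 90.00°
∠H = 0.00° − 90.00° = -90.00°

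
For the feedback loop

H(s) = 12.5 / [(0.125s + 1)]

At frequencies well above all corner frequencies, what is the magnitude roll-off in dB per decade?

-20 dB/decade

Each pole contributes −20 dB/decade at high frequency; each zero contributes +20 dB/decade.
Net: 0 zero(s) − 1 pole(s) → -20 dB/decade.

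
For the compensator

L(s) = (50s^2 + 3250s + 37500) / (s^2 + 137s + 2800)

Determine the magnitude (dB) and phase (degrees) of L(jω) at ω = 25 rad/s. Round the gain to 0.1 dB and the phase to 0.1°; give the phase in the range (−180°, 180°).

Substitute s = j25:
Numerator: 50(j25)^2 + 3250(j25) + 37500 = 6250 + j81250
Denominator: (j25)^2 + 137(j25) + 2800 = 2175 + j3425
|N| = √(6250² + 81250²) ≈ 81490, ∠N ≈ 85.60°
|D| = √(2175² + 3425²) ≈ 4057.2, ∠D ≈ 57.58°
|L| = 81490 / 4057.2 ≈ 20.085
Gain = 20 log₁₀(20.085) ≈ 26.06 dB
∠L = 85.60° − 57.58° = 28.02°

26.1 dB, 28.0°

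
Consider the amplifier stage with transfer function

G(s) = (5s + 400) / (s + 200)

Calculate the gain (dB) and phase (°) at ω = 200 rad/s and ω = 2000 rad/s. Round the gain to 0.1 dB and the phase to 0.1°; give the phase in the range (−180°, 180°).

Substitute s = j200:
Numerator: 5(j200) + 400 = 400 + j1000
Denominator: (j200) + 200 = 200 + j200
|N| = √(400² + 1000²) ≈ 1077, ∠N ≈ 68.20°
|D| = √(200² + 200²) ≈ 282.84, ∠D ≈ 45.00°
|G| = 1077 / 282.84 ≈ 3.8078
Gain = 20 log₁₀(3.8078) ≈ 11.61 dB
∠G = 68.20° − 45.00° = 23.20°

Substitute s = j2000:
Numerator: 5(j2000) + 400 = 400 + j10000
Denominator: (j2000) + 200 = 200 + j2000
|N| = √(400² + 10000²) ≈ 10008, ∠N ≈ 87.71°
|D| = √(200² + 2000²) ≈ 2010, ∠D ≈ 84.29°
|G| = 10008 / 2010 ≈ 4.9791
Gain = 20 log₁₀(4.9791) ≈ 13.94 dB
∠G = 87.71° − 84.29° = 3.42°

ω = 200: 11.6 dB, 23.2°; ω = 2000: 13.9 dB, 3.4°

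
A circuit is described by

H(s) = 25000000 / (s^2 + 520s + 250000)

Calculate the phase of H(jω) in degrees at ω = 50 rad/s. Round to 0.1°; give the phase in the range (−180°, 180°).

At s = jω = j50:
quadratic: (j50)² + 520·j50 + 250000 = 247500 + j26000 → |·| ≈ 2.4886e+05, ∠ ≈ 6.00°
∠H = 0.00° − 6.00° = -6.00°

-6.0°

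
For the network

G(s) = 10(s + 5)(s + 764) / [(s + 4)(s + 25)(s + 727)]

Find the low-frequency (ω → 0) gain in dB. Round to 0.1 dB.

G(0) = 10·5·764 / (4·25·727) ≈ 0.52545
20 log₁₀(0.52545) ≈ -5.59 dB

-5.6 dB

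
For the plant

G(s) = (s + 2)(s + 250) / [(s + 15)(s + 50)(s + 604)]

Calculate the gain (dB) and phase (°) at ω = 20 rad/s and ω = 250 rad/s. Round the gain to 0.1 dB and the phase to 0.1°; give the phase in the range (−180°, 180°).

ω = 20: -44.2 dB, 12.0°; ω = 250: -53.5 dB, -53.2°

At s = jω = j20:
zero (s+2): 2 + j20 → |·| = √(2²+20²) = √404 ≈ 20.1, ∠ = arctan(20/2) ≈ 84.29°
zero (s+250): 250 + j20 → |·| = √(250²+20²) = √62900 ≈ 250.8, ∠ = arctan(20/250) ≈ 4.57°
pole (s+15): 15 + j20 → |·| = √(15²+20²) = √625 ≈ 25, ∠ = arctan(20/15) ≈ 53.13°
pole (s+50): 50 + j20 → |·| = √(50²+20²) = √2900 ≈ 53.852, ∠ = arctan(20/50) ≈ 21.80°
pole (s+604): 604 + j20 → |·| = √(604²+20²) = √365216 ≈ 604.33, ∠ = arctan(20/604) ≈ 1.90°
|G| = 1 · 5041.1 / 8.1361e+05 ≈ 0.006196
Gain = 20 log₁₀(0.006196) ≈ -44.16 dB
∠G = 88.86° − 76.83° = 12.03°

At s = jω = j250:
zero (s+2): 2 + j250 → |·| = √(2²+250²) = √62504 ≈ 250.01, ∠ = arctan(250/2) ≈ 89.54°
zero (s+250): 250 + j250 → |·| = √(250²+250²) = √125000 ≈ 353.55, ∠ = arctan(250/250) ≈ 45.00°
pole (s+15): 15 + j250 → |·| = √(15²+250²) = √62725 ≈ 250.45, ∠ = arctan(250/15) ≈ 86.57°
pole (s+50): 50 + j250 → |·| = √(50²+250²) = √65000 ≈ 254.95, ∠ = arctan(250/50) ≈ 78.69°
pole (s+604): 604 + j250 → |·| = √(604²+250²) = √427316 ≈ 653.69, ∠ = arctan(250/604) ≈ 22.49°
|G| = 1 · 88391 / 4.174e+07 ≈ 0.0021177
Gain = 20 log₁₀(0.0021177) ≈ -53.48 dB
∠G = 134.54° − 187.75° = -53.21°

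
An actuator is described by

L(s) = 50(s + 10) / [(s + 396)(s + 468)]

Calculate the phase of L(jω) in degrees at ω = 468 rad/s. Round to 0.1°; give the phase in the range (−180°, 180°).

-6.0°

At s = jω = j468:
zero (s+10): 10 + j468 → |·| = √(10²+468²) = √219124 ≈ 468.11, ∠ = arctan(468/10) ≈ 88.78°
pole (s+396): 396 + j468 → |·| = √(396²+468²) = √375840 ≈ 613.06, ∠ = arctan(468/396) ≈ 49.76°
pole (s+468): 468 + j468 → |·| = √(468²+468²) = √438048 ≈ 661.85, ∠ = arctan(468/468) ≈ 45.00°
∠L = 88.78° − 94.76° = -5.98°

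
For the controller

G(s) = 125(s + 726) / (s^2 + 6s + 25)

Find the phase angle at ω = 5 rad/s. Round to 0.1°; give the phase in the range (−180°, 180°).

At s = jω = j5:
zero (s+726): 726 + j5 → |·| = √(726²+5²) = √527101 ≈ 726.02, ∠ = arctan(5/726) ≈ 0.39°
quadratic: (j5)² + 6·j5 + 25 = 0 + j30 → |·| ≈ 30, ∠ ≈ 90.00°
∠G = 0.39° − 90.00° = -89.61°

-89.6°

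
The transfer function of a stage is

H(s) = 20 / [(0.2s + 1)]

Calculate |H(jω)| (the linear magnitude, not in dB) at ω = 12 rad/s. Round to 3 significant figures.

7.69

At ω = 12 rad/s:
pole (1 + j12·0.2) = 1 + j2.4 → |·| ≈ 2.6, ∠ ≈ 67.38°
|H| = 20 · 1 / (2.6) ≈ 7.6923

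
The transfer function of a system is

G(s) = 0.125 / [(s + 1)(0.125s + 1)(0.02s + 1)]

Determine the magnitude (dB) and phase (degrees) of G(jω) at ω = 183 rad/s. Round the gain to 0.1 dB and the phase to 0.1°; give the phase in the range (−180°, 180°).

-102.1 dB, 108.1°

At ω = 183 rad/s:
pole (1 + j183·1) = 1 + j183 → |·| ≈ 183, ∠ ≈ 89.69°
pole (1 + j183·0.125) = 1 + j22.875 → |·| ≈ 22.897, ∠ ≈ 87.50°
pole (1 + j183·0.02) = 1 + j3.66 → |·| ≈ 3.7942, ∠ ≈ 74.72°
|G| = 0.125 · 1 / (183 · 22.897 · 3.7942) ≈ 7.8625e-06
Gain = 20 log₁₀(7.8625e-06) ≈ -102.09 dB
∠G = (0°) − (89.69° + 87.50° + 74.72°) = -251.91° ≡ 108.09° (principal value)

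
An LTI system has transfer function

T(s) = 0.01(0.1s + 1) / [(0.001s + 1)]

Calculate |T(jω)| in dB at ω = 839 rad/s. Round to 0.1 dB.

-3.8 dB

At ω = 839 rad/s:
zero (1 + j839·0.1) = 1 + j83.9 → |·| ≈ 83.906, ∠ ≈ 89.32°
pole (1 + j839·0.001) = 1 + j0.839 → |·| ≈ 1.3053, ∠ ≈ 40.00°
|T| = 0.01 · 83.906 / (1.3053) ≈ 0.64281
Gain = 20 log₁₀(0.64281) ≈ -3.84 dB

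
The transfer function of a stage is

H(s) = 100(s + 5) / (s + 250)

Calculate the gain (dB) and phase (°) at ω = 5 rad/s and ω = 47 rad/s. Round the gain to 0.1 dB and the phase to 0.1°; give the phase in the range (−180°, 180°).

At s = jω = j5:
zero (s+5): 5 + j5 → |·| = √(5²+5²) = √50 ≈ 7.0711, ∠ = arctan(5/5) ≈ 45.00°
pole (s+250): 250 + j5 → |·| = √(250²+5²) = √62525 ≈ 250.05, ∠ = arctan(5/250) ≈ 1.15°
|H| = 100 · 7.0711 / 250.05 ≈ 2.8279
Gain = 20 log₁₀(2.8279) ≈ 9.03 dB
∠H = 45.00° − 1.15° = 43.85°

At s = jω = j47:
zero (s+5): 5 + j47 → |·| = √(5²+47²) = √2234 ≈ 47.265, ∠ = arctan(47/5) ≈ 83.93°
pole (s+250): 250 + j47 → |·| = √(250²+47²) = √64709 ≈ 254.38, ∠ = arctan(47/250) ≈ 10.65°
|H| = 100 · 47.265 / 254.38 ≈ 18.58
Gain = 20 log₁₀(18.58) ≈ 25.38 dB
∠H = 83.93° − 10.65° = 73.28°

ω = 5: 9.0 dB, 43.9°; ω = 47: 25.4 dB, 73.3°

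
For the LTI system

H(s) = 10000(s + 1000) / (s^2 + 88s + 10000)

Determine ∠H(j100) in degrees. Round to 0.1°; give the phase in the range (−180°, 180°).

-84.3°

At s = jω = j100:
zero (s+1000): 1000 + j100 → |·| = √(1000²+100²) = √1010000 ≈ 1005, ∠ = arctan(100/1000) ≈ 5.71°
quadratic: (j100)² + 88·j100 + 10000 = 0 + j8800 → |·| ≈ 8800, ∠ ≈ 90.00°
∠H = 5.71° − 90.00° = -84.29°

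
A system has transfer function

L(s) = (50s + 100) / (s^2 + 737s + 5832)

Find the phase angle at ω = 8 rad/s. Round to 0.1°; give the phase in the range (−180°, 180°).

Substitute s = j8:
Numerator: 50(j8) + 100 = 100 + j400
Denominator: (j8)^2 + 737(j8) + 5832 = 5768 + j5896
|N| = √(100² + 400²) ≈ 412.31, ∠N ≈ 75.96°
|D| = √(5768² + 5896²) ≈ 8248.2, ∠D ≈ 45.63°
∠L = 75.96° − 45.63° = 30.33°

30.3°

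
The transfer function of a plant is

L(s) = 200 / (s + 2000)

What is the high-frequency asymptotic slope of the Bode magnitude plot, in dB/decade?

Each pole contributes −20 dB/decade at high frequency; each zero contributes +20 dB/decade.
Net: 0 zero(s) − 1 pole(s) → -20 dB/decade.

-20 dB/decade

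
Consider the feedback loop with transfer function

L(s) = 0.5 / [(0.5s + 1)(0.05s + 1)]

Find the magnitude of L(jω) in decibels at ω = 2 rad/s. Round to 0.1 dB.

-9.1 dB

At ω = 2 rad/s:
pole (1 + j2·0.5) = 1 + j1 → |·| ≈ 1.4142, ∠ ≈ 45.00°
pole (1 + j2·0.05) = 1 + j0.1 → |·| ≈ 1.005, ∠ ≈ 5.71°
|L| = 0.5 · 1 / (1.4142 · 1.005) ≈ 0.3518
Gain = 20 log₁₀(0.3518) ≈ -9.07 dB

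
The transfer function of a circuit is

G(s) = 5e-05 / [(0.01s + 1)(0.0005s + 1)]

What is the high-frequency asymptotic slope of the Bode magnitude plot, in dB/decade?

-40 dB/decade

Each pole contributes −20 dB/decade at high frequency; each zero contributes +20 dB/decade.
Net: 0 zero(s) − 2 pole(s) → -40 dB/decade.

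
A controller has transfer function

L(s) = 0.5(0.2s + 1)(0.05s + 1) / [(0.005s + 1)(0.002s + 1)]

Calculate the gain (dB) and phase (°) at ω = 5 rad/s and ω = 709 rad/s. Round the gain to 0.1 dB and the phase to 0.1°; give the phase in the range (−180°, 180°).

ω = 5: -2.8 dB, 57.0°; ω = 709: 51.9 dB, 48.9°

At ω = 5 rad/s:
zero (1 + j5·0.2) = 1 + j1 → |·| ≈ 1.4142, ∠ ≈ 45.00°
zero (1 + j5·0.05) = 1 + j0.25 → |·| ≈ 1.0308, ∠ ≈ 14.04°
pole (1 + j5·0.005) = 1 + j0.025 → |·| ≈ 1.0003, ∠ ≈ 1.43°
pole (1 + j5·0.002) = 1 + j0.01 → |·| ≈ 1, ∠ ≈ 0.57°
|L| = 0.5 · 1.4142 · 1.0308 / (1.0003 · 1) ≈ 0.72866
Gain = 20 log₁₀(0.72866) ≈ -2.75 dB
∠L = (45.00° + 14.04°) − (1.43° + 0.57°) = 57.04°

At ω = 709 rad/s:
zero (1 + j709·0.2) = 1 + j141.8 → |·| ≈ 141.8, ∠ ≈ 89.60°
zero (1 + j709·0.05) = 1 + j35.45 → |·| ≈ 35.464, ∠ ≈ 88.38°
pole (1 + j709·0.005) = 1 + j3.545 → |·| ≈ 3.6833, ∠ ≈ 74.25°
pole (1 + j709·0.002) = 1 + j1.418 → |·| ≈ 1.7351, ∠ ≈ 54.81°
|L| = 0.5 · 141.8 · 35.464 / (3.6833 · 1.7351) ≈ 393.43
Gain = 20 log₁₀(393.43) ≈ 51.90 dB
∠L = (89.60° + 88.38°) − (74.25° + 54.81°) = 48.92°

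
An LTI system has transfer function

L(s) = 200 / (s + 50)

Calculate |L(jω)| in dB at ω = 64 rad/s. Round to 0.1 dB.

Substitute s = j64:
Numerator: 200 = 200 + j0
Denominator: (j64) + 50 = 50 + j64
|N| = √(200² + 0²) ≈ 200, ∠N ≈ 0.00°
|D| = √(50² + 64²) ≈ 81.216, ∠D ≈ 52.00°
|L| = 200 / 81.216 ≈ 2.4626
Gain = 20 log₁₀(2.4626) ≈ 7.83 dB

7.8 dB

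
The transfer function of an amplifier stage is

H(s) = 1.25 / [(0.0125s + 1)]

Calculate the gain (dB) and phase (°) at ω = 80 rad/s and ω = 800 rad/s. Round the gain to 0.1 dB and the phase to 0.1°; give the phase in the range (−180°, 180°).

At ω = 80 rad/s:
pole (1 + j80·0.0125) = 1 + j1 → |·| ≈ 1.4142, ∠ ≈ 45.00°
|H| = 1.25 · 1 / (1.4142) ≈ 0.88389
Gain = 20 log₁₀(0.88389) ≈ -1.07 dB
∠H = (0°) − (45.00°) = -45.00°

At ω = 800 rad/s:
pole (1 + j800·0.0125) = 1 + j10 → |·| ≈ 10.05, ∠ ≈ 84.29°
|H| = 1.25 · 1 / (10.05) ≈ 0.12438
Gain = 20 log₁₀(0.12438) ≈ -18.10 dB
∠H = (0°) − (84.29°) = -84.29°

ω = 80: -1.1 dB, -45.0°; ω = 800: -18.1 dB, -84.3°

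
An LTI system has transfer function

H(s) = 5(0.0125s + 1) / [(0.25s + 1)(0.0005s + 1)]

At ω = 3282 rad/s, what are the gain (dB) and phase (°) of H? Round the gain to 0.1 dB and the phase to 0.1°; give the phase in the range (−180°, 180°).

At ω = 3282 rad/s:
zero (1 + j3282·0.0125) = 1 + j41.025 → |·| ≈ 41.037, ∠ ≈ 88.60°
pole (1 + j3282·0.25) = 1 + j820.5 → |·| ≈ 820.5, ∠ ≈ 89.93°
pole (1 + j3282·0.0005) = 1 + j1.641 → |·| ≈ 1.9217, ∠ ≈ 58.64°
|H| = 5 · 41.037 / (820.5 · 1.9217) ≈ 0.13013
Gain = 20 log₁₀(0.13013) ≈ -17.71 dB
∠H = (88.60°) − (89.93° + 58.64°) = -59.97°

-17.7 dB, -60.0°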